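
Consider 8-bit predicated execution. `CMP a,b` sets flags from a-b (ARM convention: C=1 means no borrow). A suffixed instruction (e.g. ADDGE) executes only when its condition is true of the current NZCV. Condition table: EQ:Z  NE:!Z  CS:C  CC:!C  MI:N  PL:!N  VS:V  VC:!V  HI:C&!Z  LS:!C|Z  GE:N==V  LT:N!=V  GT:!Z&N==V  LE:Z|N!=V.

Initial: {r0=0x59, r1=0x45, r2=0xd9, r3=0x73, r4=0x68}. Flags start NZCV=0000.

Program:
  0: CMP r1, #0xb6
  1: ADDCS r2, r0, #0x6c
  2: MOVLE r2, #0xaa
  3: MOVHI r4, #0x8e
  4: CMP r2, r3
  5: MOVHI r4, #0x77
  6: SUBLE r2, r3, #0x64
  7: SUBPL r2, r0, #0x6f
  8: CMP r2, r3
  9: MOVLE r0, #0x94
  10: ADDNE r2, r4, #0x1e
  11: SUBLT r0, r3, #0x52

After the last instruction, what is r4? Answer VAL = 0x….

VAL = 0x77

[0] flags=1001 → (cmp)
[1] flags=1001 CS?F → skip
[2] flags=1001 LE?F → skip
[3] flags=1001 HI?F → skip
[4] flags=0011 → (cmp)
[5] flags=0011 HI?T → r4=0x77
[6] flags=0011 LE?T → r2=0x0f
[7] flags=0011 PL?T → r2=0xea
[8] flags=0011 → (cmp)
[9] flags=0011 LE?T → r0=0x94
[10] flags=0011 NE?T → r2=0x95
[11] flags=0011 LT?T → r0=0x21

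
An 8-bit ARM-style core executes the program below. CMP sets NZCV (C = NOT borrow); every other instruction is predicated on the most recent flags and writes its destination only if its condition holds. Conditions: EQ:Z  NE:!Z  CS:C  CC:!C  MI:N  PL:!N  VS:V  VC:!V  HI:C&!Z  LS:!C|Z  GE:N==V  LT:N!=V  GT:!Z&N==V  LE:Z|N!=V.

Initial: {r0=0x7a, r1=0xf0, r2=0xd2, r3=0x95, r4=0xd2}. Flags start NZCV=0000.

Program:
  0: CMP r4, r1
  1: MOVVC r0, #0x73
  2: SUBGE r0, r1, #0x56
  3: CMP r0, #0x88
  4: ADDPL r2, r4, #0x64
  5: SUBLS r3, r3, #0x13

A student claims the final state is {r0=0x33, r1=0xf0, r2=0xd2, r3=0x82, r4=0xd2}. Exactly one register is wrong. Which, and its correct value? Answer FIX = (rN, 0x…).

[0] flags=1000 → (cmp)
[1] flags=1000 VC?T → r0=0x73
[2] flags=1000 GE?F → skip
[3] flags=1001 → (cmp)
[4] flags=1001 PL?F → skip
[5] flags=1001 LS?T → r3=0x82

FIX = (r0, 0x73)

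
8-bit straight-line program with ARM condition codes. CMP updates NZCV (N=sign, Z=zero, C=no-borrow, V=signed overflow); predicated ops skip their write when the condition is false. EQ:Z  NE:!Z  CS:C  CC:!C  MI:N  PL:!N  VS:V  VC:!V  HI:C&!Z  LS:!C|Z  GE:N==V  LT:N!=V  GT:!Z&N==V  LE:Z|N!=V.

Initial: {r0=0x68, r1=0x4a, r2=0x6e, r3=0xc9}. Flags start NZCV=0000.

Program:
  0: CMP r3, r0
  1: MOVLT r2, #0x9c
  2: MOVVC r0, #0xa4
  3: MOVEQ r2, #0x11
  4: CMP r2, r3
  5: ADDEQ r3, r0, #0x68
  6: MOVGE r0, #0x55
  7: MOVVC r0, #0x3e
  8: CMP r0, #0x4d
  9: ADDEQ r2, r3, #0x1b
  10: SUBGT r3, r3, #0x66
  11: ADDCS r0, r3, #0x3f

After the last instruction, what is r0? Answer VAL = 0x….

VAL = 0x3e

0: ✓ CMP  NZCV=0011
1: ✓ MOVLT  r2←0x9c
2: · MOVVC
3: · MOVEQ
4: ✓ CMP  NZCV=1000
5: · ADDEQ
6: · MOVGE
7: ✓ MOVVC  r0←0x3e
8: ✓ CMP  NZCV=1000
9: · ADDEQ
10: · SUBGT
11: · ADDCS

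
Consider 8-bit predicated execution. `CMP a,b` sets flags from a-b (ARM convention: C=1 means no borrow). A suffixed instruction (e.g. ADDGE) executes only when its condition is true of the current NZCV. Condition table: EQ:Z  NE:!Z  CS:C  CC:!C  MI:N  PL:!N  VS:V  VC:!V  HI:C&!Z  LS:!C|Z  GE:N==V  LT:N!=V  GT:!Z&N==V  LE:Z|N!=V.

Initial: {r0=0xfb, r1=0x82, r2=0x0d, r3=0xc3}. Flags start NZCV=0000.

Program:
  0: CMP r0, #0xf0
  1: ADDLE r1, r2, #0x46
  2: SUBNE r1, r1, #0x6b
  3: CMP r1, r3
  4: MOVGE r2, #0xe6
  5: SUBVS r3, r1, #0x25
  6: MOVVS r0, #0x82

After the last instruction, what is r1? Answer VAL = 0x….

[0] flags=0010 → (cmp)
[1] flags=0010 LE?F → skip
[2] flags=0010 NE?T → r1=0x17
[3] flags=0000 → (cmp)
[4] flags=0000 GE?T → r2=0xe6
[5] flags=0000 VS?F → skip
[6] flags=0000 VS?F → skip

VAL = 0x17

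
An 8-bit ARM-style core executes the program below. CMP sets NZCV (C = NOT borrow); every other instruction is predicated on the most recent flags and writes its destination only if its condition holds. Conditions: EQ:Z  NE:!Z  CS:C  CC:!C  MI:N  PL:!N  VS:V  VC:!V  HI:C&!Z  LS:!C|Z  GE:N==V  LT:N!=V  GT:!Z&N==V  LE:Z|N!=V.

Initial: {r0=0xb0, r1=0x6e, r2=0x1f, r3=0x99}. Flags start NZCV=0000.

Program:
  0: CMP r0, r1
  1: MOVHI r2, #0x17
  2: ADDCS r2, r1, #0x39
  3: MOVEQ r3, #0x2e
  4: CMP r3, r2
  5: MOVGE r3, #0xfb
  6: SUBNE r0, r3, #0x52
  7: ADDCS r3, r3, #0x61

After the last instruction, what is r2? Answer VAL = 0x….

[0] flags=0011 → (cmp)
[1] flags=0011 HI?T → r2=0x17
[2] flags=0011 CS?T → r2=0xa7
[3] flags=0011 EQ?F → skip
[4] flags=1000 → (cmp)
[5] flags=1000 GE?F → skip
[6] flags=1000 NE?T → r0=0x47
[7] flags=1000 CS?F → skip

VAL = 0xa7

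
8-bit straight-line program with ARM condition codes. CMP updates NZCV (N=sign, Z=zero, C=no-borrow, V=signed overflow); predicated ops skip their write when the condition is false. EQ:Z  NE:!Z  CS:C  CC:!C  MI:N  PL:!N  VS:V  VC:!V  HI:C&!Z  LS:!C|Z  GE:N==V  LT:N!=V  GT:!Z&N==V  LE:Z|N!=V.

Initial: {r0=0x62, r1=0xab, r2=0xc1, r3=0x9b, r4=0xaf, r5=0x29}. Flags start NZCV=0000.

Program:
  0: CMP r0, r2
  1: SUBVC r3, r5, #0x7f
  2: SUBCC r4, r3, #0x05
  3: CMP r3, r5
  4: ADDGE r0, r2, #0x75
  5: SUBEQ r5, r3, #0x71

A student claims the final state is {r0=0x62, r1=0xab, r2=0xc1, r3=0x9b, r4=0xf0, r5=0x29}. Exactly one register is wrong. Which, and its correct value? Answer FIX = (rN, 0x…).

0: ✓ CMP  NZCV=1001
1: · SUBVC
2: ✓ SUBCC  r4←0x96
3: ✓ CMP  NZCV=0011
4: · ADDGE
5: · SUBEQ

FIX = (r4, 0x96)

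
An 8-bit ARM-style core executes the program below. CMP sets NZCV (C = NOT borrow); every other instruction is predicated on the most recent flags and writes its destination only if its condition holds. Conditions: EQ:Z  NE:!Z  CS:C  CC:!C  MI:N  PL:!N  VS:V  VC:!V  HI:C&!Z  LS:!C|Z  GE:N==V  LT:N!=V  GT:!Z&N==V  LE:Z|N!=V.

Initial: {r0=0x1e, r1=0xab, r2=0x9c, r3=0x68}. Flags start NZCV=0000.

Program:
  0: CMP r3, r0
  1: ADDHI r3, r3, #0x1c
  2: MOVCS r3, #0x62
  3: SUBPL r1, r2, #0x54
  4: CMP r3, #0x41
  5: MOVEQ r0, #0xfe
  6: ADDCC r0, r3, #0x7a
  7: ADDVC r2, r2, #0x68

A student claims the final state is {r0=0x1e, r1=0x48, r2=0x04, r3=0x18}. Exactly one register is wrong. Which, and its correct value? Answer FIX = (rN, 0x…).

FIX = (r3, 0x62)

0: ✓ CMP  NZCV=0010
1: ✓ ADDHI  r3←0x84
2: ✓ MOVCS  r3←0x62
3: ✓ SUBPL  r1←0x48
4: ✓ CMP  NZCV=0010
5: · MOVEQ
6: · ADDCC
7: ✓ ADDVC  r2←0x04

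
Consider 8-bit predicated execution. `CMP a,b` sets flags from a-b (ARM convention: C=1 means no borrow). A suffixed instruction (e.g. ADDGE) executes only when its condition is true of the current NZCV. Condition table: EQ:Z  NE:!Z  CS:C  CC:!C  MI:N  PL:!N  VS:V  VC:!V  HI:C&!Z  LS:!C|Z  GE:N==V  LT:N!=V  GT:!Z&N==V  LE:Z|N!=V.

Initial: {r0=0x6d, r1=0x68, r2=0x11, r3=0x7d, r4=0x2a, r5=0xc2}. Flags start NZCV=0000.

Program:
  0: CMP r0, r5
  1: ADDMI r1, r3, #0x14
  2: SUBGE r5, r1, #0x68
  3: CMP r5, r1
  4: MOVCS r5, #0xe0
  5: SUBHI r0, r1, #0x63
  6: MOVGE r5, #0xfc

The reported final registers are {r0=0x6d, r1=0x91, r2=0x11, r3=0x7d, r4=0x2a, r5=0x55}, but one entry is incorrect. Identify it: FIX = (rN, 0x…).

0: ✓ CMP  NZCV=1001
1: ✓ ADDMI  r1←0x91
2: ✓ SUBGE  r5←0x29
3: ✓ CMP  NZCV=1001
4: · MOVCS
5: · SUBHI
6: ✓ MOVGE  r5←0xfc

FIX = (r5, 0xfc)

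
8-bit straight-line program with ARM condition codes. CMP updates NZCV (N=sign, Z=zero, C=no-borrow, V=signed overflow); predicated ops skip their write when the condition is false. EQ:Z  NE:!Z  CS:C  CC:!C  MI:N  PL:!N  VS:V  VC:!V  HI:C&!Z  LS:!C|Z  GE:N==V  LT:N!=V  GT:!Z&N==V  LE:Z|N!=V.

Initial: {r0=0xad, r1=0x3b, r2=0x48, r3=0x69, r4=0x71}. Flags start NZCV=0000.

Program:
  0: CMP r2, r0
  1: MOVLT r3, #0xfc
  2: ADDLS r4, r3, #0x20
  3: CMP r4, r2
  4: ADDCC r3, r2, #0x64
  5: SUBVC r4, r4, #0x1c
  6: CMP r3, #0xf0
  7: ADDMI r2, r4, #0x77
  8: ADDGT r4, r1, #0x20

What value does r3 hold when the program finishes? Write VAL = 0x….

VAL = 0x69

[0] flags=1001 → (cmp)
[1] flags=1001 LT?F → skip
[2] flags=1001 LS?T → r4=0x89
[3] flags=0011 → (cmp)
[4] flags=0011 CC?F → skip
[5] flags=0011 VC?F → skip
[6] flags=0000 → (cmp)
[7] flags=0000 MI?F → skip
[8] flags=0000 GT?T → r4=0x5b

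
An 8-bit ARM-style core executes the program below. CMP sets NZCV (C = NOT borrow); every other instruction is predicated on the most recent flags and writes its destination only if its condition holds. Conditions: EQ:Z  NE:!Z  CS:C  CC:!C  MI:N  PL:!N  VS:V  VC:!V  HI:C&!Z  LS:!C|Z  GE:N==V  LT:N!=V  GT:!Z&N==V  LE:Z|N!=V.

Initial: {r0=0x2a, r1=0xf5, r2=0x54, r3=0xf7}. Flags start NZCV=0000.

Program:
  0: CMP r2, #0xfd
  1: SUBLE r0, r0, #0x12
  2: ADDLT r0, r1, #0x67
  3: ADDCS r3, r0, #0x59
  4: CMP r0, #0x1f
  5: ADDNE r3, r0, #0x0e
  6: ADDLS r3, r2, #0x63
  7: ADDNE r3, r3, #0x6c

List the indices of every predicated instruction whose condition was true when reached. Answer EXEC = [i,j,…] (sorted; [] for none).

EXEC = [5,7]

[0] flags=0000 → (cmp)
[1] flags=0000 LE?F → skip
[2] flags=0000 LT?F → skip
[3] flags=0000 CS?F → skip
[4] flags=0010 → (cmp)
[5] flags=0010 NE?T → r3=0x38
[6] flags=0010 LS?F → skip
[7] flags=0010 NE?T → r3=0xa4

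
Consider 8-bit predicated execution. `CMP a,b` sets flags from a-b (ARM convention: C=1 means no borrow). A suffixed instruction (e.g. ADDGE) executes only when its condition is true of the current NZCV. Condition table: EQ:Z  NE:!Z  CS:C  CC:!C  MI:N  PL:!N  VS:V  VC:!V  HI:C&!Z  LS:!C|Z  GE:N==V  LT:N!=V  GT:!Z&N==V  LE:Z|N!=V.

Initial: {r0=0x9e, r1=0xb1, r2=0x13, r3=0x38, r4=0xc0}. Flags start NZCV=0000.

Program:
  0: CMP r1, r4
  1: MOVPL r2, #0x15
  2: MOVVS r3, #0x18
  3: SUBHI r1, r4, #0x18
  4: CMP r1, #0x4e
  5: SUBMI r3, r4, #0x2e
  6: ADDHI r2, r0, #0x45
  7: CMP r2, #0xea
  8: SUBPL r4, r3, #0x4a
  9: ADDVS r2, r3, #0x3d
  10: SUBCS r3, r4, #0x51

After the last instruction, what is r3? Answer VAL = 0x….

[0] flags=1000 → (cmp)
[1] flags=1000 PL?F → skip
[2] flags=1000 VS?F → skip
[3] flags=1000 HI?F → skip
[4] flags=0011 → (cmp)
[5] flags=0011 MI?F → skip
[6] flags=0011 HI?T → r2=0xe3
[7] flags=1000 → (cmp)
[8] flags=1000 PL?F → skip
[9] flags=1000 VS?F → skip
[10] flags=1000 CS?F → skip

VAL = 0x38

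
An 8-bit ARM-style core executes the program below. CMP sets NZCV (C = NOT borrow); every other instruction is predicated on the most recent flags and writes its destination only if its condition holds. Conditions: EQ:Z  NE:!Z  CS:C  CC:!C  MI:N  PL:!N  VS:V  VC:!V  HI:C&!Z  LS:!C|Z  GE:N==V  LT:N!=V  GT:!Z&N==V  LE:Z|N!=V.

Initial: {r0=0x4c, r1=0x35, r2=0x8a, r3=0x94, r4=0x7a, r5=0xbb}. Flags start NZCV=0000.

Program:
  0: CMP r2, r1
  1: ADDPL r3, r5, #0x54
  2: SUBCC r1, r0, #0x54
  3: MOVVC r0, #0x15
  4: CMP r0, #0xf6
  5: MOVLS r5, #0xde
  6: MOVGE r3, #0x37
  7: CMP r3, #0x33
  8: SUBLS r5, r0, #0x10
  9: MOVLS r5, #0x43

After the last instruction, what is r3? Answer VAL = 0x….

VAL = 0x37

0: ✓ CMP  NZCV=0011
1: ✓ ADDPL  r3←0x0f
2: · SUBCC
3: · MOVVC
4: ✓ CMP  NZCV=0000
5: ✓ MOVLS  r5←0xde
6: ✓ MOVGE  r3←0x37
7: ✓ CMP  NZCV=0010
8: · SUBLS
9: · MOVLS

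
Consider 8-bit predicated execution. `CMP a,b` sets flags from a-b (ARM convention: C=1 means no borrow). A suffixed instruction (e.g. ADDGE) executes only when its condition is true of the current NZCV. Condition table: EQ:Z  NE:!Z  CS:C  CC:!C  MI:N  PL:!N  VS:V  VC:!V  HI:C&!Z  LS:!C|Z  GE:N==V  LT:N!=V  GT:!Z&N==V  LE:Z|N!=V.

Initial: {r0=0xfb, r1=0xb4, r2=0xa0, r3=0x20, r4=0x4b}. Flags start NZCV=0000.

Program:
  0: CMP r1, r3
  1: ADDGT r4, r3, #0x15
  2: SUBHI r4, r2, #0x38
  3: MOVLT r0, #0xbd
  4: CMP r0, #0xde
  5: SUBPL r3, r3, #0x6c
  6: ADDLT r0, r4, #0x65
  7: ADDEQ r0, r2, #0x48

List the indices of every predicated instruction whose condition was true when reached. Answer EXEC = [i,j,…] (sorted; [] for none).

EXEC = [2,3,6]

0: ✓ CMP  NZCV=1010
1: · ADDGT
2: ✓ SUBHI  r4←0x68
3: ✓ MOVLT  r0←0xbd
4: ✓ CMP  NZCV=1000
5: · SUBPL
6: ✓ ADDLT  r0←0xcd
7: · ADDEQ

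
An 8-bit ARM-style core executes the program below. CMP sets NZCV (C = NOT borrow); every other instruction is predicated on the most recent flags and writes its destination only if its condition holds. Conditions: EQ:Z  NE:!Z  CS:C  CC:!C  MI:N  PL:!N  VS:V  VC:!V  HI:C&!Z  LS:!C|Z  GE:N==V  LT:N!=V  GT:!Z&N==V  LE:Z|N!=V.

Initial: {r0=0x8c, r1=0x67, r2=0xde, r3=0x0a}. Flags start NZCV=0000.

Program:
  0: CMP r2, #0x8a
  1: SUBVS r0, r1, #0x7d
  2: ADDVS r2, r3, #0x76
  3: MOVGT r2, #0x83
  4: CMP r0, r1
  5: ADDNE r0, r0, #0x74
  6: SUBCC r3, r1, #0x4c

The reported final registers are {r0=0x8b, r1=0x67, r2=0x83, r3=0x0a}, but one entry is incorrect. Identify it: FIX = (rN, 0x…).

[0] flags=0010 → (cmp)
[1] flags=0010 VS?F → skip
[2] flags=0010 VS?F → skip
[3] flags=0010 GT?T → r2=0x83
[4] flags=0011 → (cmp)
[5] flags=0011 NE?T → r0=0x00
[6] flags=0011 CC?F → skip

FIX = (r0, 0x00)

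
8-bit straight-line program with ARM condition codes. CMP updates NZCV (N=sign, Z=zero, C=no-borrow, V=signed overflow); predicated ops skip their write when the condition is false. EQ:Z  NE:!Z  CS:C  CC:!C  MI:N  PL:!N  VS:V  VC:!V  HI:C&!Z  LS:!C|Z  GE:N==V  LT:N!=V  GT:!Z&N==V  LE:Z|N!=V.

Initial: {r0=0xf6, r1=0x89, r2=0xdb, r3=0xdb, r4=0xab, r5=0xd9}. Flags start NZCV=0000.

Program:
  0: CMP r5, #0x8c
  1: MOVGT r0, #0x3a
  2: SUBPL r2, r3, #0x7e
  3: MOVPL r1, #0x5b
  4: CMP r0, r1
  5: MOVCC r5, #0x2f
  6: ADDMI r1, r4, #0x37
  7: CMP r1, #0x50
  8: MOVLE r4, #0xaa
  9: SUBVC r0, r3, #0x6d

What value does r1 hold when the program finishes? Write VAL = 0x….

VAL = 0xe2

0: ✓ CMP  NZCV=0010
1: ✓ MOVGT  r0←0x3a
2: ✓ SUBPL  r2←0x5d
3: ✓ MOVPL  r1←0x5b
4: ✓ CMP  NZCV=1000
5: ✓ MOVCC  r5←0x2f
6: ✓ ADDMI  r1←0xe2
7: ✓ CMP  NZCV=1010
8: ✓ MOVLE  r4←0xaa
9: ✓ SUBVC  r0←0x6e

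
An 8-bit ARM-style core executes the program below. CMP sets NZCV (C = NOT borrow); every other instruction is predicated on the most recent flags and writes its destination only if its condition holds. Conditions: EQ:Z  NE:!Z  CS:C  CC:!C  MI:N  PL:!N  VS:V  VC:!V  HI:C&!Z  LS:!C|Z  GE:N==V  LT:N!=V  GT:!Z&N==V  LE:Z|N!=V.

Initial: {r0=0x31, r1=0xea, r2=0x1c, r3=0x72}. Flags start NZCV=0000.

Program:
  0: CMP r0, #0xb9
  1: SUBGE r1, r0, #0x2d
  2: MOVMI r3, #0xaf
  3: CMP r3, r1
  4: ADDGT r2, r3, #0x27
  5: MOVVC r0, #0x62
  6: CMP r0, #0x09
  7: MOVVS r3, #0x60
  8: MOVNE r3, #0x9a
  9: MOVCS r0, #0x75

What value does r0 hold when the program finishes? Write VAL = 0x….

[0] flags=0000 → (cmp)
[1] flags=0000 GE?T → r1=0x04
[2] flags=0000 MI?F → skip
[3] flags=0010 → (cmp)
[4] flags=0010 GT?T → r2=0x99
[5] flags=0010 VC?T → r0=0x62
[6] flags=0010 → (cmp)
[7] flags=0010 VS?F → skip
[8] flags=0010 NE?T → r3=0x9a
[9] flags=0010 CS?T → r0=0x75

VAL = 0x75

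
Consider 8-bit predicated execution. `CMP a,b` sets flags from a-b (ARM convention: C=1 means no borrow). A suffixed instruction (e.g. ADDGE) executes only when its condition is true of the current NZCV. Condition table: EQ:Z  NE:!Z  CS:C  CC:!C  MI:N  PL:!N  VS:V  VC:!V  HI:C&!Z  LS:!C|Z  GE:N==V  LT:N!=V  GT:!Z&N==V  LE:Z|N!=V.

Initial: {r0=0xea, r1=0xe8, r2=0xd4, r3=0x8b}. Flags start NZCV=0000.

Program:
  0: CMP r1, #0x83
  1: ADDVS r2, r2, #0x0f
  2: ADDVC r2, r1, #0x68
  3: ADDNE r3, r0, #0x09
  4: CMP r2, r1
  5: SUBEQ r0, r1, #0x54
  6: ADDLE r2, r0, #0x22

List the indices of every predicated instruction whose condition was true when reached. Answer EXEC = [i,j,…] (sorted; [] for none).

EXEC = [2,3]

0: ✓ CMP  NZCV=0010
1: · ADDVS
2: ✓ ADDVC  r2←0x50
3: ✓ ADDNE  r3←0xf3
4: ✓ CMP  NZCV=0000
5: · SUBEQ
6: · ADDLE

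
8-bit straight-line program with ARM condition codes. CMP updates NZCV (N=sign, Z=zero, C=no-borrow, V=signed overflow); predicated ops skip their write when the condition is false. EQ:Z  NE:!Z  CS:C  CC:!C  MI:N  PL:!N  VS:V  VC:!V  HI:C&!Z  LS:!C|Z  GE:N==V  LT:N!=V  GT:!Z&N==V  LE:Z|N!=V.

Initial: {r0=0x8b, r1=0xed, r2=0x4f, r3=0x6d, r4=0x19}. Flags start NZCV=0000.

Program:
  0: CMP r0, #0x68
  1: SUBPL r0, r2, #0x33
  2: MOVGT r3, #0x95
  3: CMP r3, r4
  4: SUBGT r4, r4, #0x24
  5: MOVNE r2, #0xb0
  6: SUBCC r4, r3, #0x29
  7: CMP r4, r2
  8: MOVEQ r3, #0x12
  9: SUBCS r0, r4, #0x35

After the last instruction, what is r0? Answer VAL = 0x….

[0] flags=0011 → (cmp)
[1] flags=0011 PL?T → r0=0x1c
[2] flags=0011 GT?F → skip
[3] flags=0010 → (cmp)
[4] flags=0010 GT?T → r4=0xf5
[5] flags=0010 NE?T → r2=0xb0
[6] flags=0010 CC?F → skip
[7] flags=0010 → (cmp)
[8] flags=0010 EQ?F → skip
[9] flags=0010 CS?T → r0=0xc0

VAL = 0xc0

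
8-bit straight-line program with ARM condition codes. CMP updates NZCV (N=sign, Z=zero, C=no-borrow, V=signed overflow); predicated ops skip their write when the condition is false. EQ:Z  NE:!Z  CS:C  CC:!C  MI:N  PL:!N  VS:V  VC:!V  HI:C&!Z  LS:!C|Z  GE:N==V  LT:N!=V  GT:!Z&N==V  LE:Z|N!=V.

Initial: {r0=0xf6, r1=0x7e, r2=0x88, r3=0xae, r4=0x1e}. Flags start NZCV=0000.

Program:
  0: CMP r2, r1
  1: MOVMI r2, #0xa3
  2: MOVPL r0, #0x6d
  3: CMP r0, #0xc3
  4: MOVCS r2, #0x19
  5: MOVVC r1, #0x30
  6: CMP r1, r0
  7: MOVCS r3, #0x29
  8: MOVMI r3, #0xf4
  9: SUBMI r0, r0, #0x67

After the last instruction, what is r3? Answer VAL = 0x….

0: ✓ CMP  NZCV=0011
1: · MOVMI
2: ✓ MOVPL  r0←0x6d
3: ✓ CMP  NZCV=1001
4: · MOVCS
5: · MOVVC
6: ✓ CMP  NZCV=0010
7: ✓ MOVCS  r3←0x29
8: · MOVMI
9: · SUBMI

VAL = 0x29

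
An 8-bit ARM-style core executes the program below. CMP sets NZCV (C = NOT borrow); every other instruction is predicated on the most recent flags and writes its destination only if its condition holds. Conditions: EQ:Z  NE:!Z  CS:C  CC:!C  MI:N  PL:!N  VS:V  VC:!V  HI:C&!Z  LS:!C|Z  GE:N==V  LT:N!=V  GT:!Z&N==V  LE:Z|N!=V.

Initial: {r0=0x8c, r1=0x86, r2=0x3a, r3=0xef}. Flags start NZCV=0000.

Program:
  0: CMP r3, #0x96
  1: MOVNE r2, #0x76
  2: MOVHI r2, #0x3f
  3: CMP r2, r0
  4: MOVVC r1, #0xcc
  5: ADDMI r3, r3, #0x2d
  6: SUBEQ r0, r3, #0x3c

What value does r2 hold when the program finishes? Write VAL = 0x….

0: ✓ CMP  NZCV=0010
1: ✓ MOVNE  r2←0x76
2: ✓ MOVHI  r2←0x3f
3: ✓ CMP  NZCV=1001
4: · MOVVC
5: ✓ ADDMI  r3←0x1c
6: · SUBEQ

VAL = 0x3f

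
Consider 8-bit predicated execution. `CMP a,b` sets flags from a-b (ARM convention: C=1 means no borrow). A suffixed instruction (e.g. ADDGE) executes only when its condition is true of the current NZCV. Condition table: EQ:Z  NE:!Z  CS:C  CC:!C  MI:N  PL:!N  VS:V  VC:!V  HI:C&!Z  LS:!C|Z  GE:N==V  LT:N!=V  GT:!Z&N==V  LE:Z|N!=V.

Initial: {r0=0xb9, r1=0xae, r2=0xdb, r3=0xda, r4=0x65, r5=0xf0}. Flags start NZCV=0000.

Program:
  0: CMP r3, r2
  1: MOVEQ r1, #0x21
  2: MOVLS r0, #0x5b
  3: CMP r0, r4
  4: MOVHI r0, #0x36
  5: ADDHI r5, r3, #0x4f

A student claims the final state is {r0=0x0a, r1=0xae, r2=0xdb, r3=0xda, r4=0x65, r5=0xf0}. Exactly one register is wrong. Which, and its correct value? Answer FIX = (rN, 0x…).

[0] flags=1000 → (cmp)
[1] flags=1000 EQ?F → skip
[2] flags=1000 LS?T → r0=0x5b
[3] flags=1000 → (cmp)
[4] flags=1000 HI?F → skip
[5] flags=1000 HI?F → skip

FIX = (r0, 0x5b)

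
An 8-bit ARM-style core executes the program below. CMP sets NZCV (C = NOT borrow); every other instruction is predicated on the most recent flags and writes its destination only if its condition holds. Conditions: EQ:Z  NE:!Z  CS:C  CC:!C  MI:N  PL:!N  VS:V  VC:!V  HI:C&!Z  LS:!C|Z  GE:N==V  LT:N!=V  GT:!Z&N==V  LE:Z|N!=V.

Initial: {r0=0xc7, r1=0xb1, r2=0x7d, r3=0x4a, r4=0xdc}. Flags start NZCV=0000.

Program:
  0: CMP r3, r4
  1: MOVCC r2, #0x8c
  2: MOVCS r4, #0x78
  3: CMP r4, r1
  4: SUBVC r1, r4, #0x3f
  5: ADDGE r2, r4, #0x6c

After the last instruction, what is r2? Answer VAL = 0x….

0: ✓ CMP  NZCV=0000
1: ✓ MOVCC  r2←0x8c
2: · MOVCS
3: ✓ CMP  NZCV=0010
4: ✓ SUBVC  r1←0x9d
5: ✓ ADDGE  r2←0x48

VAL = 0x48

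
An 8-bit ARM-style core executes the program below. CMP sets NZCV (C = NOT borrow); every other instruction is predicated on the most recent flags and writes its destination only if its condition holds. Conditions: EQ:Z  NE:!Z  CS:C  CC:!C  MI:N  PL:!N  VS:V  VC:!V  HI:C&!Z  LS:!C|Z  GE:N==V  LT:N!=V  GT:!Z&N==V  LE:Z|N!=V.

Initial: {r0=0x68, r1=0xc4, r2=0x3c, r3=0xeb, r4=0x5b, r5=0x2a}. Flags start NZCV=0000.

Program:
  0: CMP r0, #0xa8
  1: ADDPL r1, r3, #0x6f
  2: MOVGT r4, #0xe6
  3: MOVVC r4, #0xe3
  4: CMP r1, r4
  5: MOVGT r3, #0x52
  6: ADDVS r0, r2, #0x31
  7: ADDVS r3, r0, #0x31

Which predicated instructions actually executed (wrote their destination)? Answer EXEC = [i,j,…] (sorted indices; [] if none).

[0] flags=1001 → (cmp)
[1] flags=1001 PL?F → skip
[2] flags=1001 GT?T → r4=0xe6
[3] flags=1001 VC?F → skip
[4] flags=1000 → (cmp)
[5] flags=1000 GT?F → skip
[6] flags=1000 VS?F → skip
[7] flags=1000 VS?F → skip

EXEC = [2]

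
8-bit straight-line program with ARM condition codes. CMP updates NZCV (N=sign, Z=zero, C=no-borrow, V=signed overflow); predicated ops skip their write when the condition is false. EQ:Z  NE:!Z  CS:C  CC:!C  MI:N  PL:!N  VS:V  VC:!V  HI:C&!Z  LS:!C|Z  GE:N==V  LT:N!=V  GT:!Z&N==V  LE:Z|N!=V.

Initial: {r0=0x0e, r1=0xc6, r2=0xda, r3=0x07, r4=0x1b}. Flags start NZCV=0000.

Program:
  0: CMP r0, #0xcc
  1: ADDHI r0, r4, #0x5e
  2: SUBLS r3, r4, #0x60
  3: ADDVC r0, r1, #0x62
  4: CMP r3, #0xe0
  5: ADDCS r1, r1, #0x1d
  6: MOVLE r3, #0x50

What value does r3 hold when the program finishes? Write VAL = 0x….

VAL = 0x50

0: ✓ CMP  NZCV=0000
1: · ADDHI
2: ✓ SUBLS  r3←0xbb
3: ✓ ADDVC  r0←0x28
4: ✓ CMP  NZCV=1000
5: · ADDCS
6: ✓ MOVLE  r3←0x50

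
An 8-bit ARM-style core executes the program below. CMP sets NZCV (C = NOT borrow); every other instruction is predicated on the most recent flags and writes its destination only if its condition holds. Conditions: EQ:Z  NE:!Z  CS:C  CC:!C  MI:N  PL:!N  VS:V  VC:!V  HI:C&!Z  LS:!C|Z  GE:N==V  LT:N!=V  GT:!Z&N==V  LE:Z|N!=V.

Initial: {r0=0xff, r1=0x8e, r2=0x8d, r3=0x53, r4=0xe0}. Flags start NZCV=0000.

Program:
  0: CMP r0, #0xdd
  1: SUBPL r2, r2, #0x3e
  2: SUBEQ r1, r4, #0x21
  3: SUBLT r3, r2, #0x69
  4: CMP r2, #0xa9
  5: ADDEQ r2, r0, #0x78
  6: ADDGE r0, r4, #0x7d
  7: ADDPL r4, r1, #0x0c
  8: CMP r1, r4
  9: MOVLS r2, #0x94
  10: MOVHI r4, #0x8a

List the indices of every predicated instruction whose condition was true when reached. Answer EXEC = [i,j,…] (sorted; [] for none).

[0] flags=0010 → (cmp)
[1] flags=0010 PL?T → r2=0x4f
[2] flags=0010 EQ?F → skip
[3] flags=0010 LT?F → skip
[4] flags=1001 → (cmp)
[5] flags=1001 EQ?F → skip
[6] flags=1001 GE?T → r0=0x5d
[7] flags=1001 PL?F → skip
[8] flags=1000 → (cmp)
[9] flags=1000 LS?T → r2=0x94
[10] flags=1000 HI?F → skip

EXEC = [1,6,9]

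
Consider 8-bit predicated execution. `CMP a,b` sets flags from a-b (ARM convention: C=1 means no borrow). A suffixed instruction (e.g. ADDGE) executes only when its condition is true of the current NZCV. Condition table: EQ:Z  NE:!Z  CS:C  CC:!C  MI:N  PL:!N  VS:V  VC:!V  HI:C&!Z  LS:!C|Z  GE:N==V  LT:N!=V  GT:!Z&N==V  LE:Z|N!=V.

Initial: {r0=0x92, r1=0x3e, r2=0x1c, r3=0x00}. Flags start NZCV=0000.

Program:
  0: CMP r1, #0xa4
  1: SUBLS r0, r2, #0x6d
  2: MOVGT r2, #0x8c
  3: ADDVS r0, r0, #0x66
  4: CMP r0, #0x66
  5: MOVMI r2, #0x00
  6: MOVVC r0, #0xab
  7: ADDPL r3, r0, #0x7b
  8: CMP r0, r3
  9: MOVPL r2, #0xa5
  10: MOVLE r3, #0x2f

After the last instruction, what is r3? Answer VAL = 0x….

0: ✓ CMP  NZCV=1001
1: ✓ SUBLS  r0←0xaf
2: ✓ MOVGT  r2←0x8c
3: ✓ ADDVS  r0←0x15
4: ✓ CMP  NZCV=1000
5: ✓ MOVMI  r2←0x00
6: ✓ MOVVC  r0←0xab
7: · ADDPL
8: ✓ CMP  NZCV=1010
9: · MOVPL
10: ✓ MOVLE  r3←0x2f

VAL = 0x2f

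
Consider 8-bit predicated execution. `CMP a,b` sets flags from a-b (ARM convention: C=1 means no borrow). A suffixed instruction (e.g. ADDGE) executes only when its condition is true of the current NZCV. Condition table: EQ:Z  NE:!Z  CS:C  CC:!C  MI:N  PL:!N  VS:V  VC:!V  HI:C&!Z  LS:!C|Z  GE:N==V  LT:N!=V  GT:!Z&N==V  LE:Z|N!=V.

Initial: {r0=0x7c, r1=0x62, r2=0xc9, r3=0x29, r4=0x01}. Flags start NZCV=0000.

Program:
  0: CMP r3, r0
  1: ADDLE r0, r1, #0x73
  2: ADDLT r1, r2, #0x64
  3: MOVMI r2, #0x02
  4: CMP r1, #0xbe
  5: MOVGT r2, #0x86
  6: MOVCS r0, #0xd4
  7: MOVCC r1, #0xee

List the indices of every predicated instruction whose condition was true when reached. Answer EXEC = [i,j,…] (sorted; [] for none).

0: ✓ CMP  NZCV=1000
1: ✓ ADDLE  r0←0xd5
2: ✓ ADDLT  r1←0x2d
3: ✓ MOVMI  r2←0x02
4: ✓ CMP  NZCV=0000
5: ✓ MOVGT  r2←0x86
6: · MOVCS
7: ✓ MOVCC  r1←0xee

EXEC = [1,2,3,5,7]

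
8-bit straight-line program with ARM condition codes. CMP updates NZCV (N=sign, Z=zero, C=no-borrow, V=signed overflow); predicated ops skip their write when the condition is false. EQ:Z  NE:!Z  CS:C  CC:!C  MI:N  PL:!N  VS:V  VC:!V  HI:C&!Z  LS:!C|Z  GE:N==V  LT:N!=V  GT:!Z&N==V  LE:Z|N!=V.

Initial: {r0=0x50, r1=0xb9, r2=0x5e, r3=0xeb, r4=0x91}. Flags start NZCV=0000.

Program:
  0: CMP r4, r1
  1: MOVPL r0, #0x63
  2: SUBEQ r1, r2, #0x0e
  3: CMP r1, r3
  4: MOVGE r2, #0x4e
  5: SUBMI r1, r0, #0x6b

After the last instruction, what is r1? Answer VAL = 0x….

[0] flags=1000 → (cmp)
[1] flags=1000 PL?F → skip
[2] flags=1000 EQ?F → skip
[3] flags=1000 → (cmp)
[4] flags=1000 GE?F → skip
[5] flags=1000 MI?T → r1=0xe5

VAL = 0xe5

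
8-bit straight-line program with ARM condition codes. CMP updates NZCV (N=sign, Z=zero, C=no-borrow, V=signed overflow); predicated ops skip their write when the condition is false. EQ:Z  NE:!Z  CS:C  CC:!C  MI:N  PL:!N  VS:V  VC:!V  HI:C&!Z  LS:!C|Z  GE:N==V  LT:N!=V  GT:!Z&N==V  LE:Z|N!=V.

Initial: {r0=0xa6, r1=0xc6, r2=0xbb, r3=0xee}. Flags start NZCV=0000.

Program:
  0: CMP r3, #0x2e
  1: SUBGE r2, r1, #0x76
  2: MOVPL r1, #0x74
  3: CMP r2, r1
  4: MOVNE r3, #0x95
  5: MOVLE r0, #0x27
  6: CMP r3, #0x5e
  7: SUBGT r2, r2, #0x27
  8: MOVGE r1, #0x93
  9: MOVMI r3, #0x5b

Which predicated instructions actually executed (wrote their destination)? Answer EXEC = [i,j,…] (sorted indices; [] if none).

[0] flags=1010 → (cmp)
[1] flags=1010 GE?F → skip
[2] flags=1010 PL?F → skip
[3] flags=1000 → (cmp)
[4] flags=1000 NE?T → r3=0x95
[5] flags=1000 LE?T → r0=0x27
[6] flags=0011 → (cmp)
[7] flags=0011 GT?F → skip
[8] flags=0011 GE?F → skip
[9] flags=0011 MI?F → skip

EXEC = [4,5]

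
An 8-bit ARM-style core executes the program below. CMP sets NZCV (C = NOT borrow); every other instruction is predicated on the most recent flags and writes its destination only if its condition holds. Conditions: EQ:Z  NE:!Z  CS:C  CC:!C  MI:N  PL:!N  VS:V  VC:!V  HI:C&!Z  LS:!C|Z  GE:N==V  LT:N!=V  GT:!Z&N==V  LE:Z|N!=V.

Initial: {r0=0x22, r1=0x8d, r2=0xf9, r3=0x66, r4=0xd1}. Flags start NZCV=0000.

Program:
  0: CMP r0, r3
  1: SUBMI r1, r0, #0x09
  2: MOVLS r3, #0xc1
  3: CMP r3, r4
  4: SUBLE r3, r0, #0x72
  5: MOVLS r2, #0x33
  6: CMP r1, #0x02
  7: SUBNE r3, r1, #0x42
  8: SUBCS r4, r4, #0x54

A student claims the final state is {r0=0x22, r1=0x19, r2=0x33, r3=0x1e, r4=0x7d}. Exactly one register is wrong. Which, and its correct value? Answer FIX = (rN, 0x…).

FIX = (r3, 0xd7)

[0] flags=1000 → (cmp)
[1] flags=1000 MI?T → r1=0x19
[2] flags=1000 LS?T → r3=0xc1
[3] flags=1000 → (cmp)
[4] flags=1000 LE?T → r3=0xb0
[5] flags=1000 LS?T → r2=0x33
[6] flags=0010 → (cmp)
[7] flags=0010 NE?T → r3=0xd7
[8] flags=0010 CS?T → r4=0x7d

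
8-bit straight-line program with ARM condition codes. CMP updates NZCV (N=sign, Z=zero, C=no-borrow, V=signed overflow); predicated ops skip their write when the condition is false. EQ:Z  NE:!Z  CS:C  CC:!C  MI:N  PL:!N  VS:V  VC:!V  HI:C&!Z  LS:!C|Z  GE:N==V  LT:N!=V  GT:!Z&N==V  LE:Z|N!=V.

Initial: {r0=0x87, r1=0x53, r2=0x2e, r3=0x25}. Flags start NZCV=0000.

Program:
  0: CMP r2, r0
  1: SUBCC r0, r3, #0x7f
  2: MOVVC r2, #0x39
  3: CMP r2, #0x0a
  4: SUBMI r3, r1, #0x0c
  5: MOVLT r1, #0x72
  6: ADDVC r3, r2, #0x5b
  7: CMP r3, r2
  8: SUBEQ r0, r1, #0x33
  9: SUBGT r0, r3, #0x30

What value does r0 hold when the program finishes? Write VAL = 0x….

VAL = 0xa6

0: ✓ CMP  NZCV=1001
1: ✓ SUBCC  r0←0xa6
2: · MOVVC
3: ✓ CMP  NZCV=0010
4: · SUBMI
5: · MOVLT
6: ✓ ADDVC  r3←0x89
7: ✓ CMP  NZCV=0011
8: · SUBEQ
9: · SUBGT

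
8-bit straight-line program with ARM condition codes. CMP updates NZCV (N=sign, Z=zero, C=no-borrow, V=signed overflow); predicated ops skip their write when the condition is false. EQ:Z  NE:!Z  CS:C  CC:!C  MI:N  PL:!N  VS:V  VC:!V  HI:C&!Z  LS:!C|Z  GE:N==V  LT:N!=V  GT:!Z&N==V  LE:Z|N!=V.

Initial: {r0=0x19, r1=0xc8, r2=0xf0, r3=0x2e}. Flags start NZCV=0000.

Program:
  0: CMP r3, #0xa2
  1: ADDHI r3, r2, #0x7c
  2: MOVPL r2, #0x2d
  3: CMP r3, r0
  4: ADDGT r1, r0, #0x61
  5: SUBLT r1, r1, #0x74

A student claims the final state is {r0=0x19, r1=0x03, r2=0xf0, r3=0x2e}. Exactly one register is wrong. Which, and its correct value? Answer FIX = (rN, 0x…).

FIX = (r1, 0x7a)

0: ✓ CMP  NZCV=1001
1: · ADDHI
2: · MOVPL
3: ✓ CMP  NZCV=0010
4: ✓ ADDGT  r1←0x7a
5: · SUBLT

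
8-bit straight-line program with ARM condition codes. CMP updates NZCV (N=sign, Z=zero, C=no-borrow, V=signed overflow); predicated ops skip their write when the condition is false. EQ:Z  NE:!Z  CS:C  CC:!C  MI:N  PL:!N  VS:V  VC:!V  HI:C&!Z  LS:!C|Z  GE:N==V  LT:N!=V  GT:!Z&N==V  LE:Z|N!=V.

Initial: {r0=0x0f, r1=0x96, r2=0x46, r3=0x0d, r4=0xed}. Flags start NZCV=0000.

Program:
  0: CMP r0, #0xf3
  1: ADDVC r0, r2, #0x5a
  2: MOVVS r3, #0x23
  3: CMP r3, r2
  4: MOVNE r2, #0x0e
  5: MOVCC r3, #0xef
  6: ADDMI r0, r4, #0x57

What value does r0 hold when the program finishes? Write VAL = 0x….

0: ✓ CMP  NZCV=0000
1: ✓ ADDVC  r0←0xa0
2: · MOVVS
3: ✓ CMP  NZCV=1000
4: ✓ MOVNE  r2←0x0e
5: ✓ MOVCC  r3←0xef
6: ✓ ADDMI  r0←0x44

VAL = 0x44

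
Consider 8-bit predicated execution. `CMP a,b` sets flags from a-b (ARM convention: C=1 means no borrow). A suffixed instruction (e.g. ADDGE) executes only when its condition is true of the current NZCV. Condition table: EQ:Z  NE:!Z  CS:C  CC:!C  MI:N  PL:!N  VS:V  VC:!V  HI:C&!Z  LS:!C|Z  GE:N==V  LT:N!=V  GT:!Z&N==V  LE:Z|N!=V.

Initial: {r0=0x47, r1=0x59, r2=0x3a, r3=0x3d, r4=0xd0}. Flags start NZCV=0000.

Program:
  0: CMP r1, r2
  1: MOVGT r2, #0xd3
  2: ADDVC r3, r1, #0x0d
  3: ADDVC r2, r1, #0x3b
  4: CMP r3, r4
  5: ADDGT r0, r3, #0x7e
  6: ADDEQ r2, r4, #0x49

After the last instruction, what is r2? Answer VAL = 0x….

VAL = 0x94

[0] flags=0010 → (cmp)
[1] flags=0010 GT?T → r2=0xd3
[2] flags=0010 VC?T → r3=0x66
[3] flags=0010 VC?T → r2=0x94
[4] flags=1001 → (cmp)
[5] flags=1001 GT?T → r0=0xe4
[6] flags=1001 EQ?F → skip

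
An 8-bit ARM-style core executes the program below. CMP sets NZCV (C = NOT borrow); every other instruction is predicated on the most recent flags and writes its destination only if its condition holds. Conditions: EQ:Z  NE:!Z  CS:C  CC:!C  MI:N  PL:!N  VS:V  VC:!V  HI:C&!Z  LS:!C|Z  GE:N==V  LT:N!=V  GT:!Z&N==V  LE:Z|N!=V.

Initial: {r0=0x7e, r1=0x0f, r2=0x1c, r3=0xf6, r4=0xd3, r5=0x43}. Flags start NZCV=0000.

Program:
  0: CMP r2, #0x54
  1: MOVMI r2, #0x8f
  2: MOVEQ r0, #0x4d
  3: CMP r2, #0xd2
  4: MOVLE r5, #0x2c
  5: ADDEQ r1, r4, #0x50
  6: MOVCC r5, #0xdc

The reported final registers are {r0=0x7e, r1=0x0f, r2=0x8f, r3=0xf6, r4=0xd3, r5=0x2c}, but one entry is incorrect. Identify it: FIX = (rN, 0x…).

0: ✓ CMP  NZCV=1000
1: ✓ MOVMI  r2←0x8f
2: · MOVEQ
3: ✓ CMP  NZCV=1000
4: ✓ MOVLE  r5←0x2c
5: · ADDEQ
6: ✓ MOVCC  r5←0xdc

FIX = (r5, 0xdc)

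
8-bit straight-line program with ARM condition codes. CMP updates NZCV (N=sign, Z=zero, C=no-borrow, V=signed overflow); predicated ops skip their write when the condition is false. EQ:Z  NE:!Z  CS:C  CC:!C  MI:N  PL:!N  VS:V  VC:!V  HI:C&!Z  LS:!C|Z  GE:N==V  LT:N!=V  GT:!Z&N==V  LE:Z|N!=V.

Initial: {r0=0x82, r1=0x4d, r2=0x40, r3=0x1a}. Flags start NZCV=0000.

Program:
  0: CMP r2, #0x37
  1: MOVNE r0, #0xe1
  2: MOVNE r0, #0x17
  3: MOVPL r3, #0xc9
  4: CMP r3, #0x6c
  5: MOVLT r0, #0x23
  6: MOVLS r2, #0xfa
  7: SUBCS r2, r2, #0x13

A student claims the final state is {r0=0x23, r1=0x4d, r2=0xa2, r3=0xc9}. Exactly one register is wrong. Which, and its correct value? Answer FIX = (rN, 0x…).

0: ✓ CMP  NZCV=0010
1: ✓ MOVNE  r0←0xe1
2: ✓ MOVNE  r0←0x17
3: ✓ MOVPL  r3←0xc9
4: ✓ CMP  NZCV=0011
5: ✓ MOVLT  r0←0x23
6: · MOVLS
7: ✓ SUBCS  r2←0x2d

FIX = (r2, 0x2d)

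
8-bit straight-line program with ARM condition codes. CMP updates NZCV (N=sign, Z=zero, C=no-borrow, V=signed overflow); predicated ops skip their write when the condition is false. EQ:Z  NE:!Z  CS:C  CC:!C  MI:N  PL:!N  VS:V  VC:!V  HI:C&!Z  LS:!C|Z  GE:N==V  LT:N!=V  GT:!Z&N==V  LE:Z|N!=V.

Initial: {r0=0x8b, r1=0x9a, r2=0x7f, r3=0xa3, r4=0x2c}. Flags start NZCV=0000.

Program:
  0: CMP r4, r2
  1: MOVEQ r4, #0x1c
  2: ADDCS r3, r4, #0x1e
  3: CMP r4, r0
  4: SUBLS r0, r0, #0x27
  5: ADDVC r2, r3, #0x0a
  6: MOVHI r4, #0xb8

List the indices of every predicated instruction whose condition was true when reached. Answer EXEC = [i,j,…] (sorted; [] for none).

EXEC = [4]

0: ✓ CMP  NZCV=1000
1: · MOVEQ
2: · ADDCS
3: ✓ CMP  NZCV=1001
4: ✓ SUBLS  r0←0x64
5: · ADDVC
6: · MOVHI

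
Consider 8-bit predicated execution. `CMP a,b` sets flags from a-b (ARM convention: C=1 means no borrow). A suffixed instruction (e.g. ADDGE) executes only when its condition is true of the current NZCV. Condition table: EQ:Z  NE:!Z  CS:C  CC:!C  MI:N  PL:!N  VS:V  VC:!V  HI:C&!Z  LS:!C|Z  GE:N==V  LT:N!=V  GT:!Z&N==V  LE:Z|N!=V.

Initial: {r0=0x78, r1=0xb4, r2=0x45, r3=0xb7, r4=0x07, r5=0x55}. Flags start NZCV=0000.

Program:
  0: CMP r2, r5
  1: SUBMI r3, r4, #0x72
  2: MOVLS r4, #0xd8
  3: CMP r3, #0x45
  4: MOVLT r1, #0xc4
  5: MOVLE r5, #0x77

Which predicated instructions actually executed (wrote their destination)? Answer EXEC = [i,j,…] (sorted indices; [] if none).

EXEC = [1,2,4,5]

[0] flags=1000 → (cmp)
[1] flags=1000 MI?T → r3=0x95
[2] flags=1000 LS?T → r4=0xd8
[3] flags=0011 → (cmp)
[4] flags=0011 LT?T → r1=0xc4
[5] flags=0011 LE?T → r5=0x77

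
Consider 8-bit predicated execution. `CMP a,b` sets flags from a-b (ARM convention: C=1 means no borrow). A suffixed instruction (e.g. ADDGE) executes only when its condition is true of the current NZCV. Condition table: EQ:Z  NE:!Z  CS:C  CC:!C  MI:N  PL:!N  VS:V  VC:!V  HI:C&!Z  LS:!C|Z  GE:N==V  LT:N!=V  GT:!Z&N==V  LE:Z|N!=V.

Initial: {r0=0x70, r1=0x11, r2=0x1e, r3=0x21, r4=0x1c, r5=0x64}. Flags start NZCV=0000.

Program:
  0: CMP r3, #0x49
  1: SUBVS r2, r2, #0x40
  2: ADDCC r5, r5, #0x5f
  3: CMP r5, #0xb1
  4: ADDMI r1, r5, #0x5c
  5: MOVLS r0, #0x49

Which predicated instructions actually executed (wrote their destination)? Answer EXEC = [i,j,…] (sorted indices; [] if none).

EXEC = [2]

0: ✓ CMP  NZCV=1000
1: · SUBVS
2: ✓ ADDCC  r5←0xc3
3: ✓ CMP  NZCV=0010
4: · ADDMI
5: · MOVLS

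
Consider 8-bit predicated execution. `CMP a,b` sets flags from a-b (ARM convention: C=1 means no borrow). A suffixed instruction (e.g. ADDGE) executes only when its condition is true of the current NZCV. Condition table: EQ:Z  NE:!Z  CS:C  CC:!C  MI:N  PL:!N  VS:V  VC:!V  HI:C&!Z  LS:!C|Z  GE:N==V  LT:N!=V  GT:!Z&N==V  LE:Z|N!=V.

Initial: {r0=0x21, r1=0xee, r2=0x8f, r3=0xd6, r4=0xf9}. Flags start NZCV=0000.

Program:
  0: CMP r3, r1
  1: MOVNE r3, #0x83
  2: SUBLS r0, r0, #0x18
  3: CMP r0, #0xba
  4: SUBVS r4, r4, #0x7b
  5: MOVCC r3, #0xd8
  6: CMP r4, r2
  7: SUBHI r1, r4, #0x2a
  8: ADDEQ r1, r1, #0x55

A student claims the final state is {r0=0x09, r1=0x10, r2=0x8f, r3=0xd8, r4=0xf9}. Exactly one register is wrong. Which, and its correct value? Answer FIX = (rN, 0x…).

FIX = (r1, 0xcf)

0: ✓ CMP  NZCV=1000
1: ✓ MOVNE  r3←0x83
2: ✓ SUBLS  r0←0x09
3: ✓ CMP  NZCV=0000
4: · SUBVS
5: ✓ MOVCC  r3←0xd8
6: ✓ CMP  NZCV=0010
7: ✓ SUBHI  r1←0xcf
8: · ADDEQ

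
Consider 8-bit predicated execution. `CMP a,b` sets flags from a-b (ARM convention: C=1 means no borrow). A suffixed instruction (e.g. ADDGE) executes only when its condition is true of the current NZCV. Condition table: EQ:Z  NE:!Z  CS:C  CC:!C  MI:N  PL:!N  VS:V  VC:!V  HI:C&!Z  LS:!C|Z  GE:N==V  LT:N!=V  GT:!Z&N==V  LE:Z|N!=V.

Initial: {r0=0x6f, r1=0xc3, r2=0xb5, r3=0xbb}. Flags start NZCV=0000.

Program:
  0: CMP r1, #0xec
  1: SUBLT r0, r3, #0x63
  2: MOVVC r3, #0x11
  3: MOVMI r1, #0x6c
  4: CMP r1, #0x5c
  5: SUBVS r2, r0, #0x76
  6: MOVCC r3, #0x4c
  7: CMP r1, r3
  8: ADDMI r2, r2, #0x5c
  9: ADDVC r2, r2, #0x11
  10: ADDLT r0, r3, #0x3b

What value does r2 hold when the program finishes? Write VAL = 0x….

0: ✓ CMP  NZCV=1000
1: ✓ SUBLT  r0←0x58
2: ✓ MOVVC  r3←0x11
3: ✓ MOVMI  r1←0x6c
4: ✓ CMP  NZCV=0010
5: · SUBVS
6: · MOVCC
7: ✓ CMP  NZCV=0010
8: · ADDMI
9: ✓ ADDVC  r2←0xc6
10: · ADDLT

VAL = 0xc6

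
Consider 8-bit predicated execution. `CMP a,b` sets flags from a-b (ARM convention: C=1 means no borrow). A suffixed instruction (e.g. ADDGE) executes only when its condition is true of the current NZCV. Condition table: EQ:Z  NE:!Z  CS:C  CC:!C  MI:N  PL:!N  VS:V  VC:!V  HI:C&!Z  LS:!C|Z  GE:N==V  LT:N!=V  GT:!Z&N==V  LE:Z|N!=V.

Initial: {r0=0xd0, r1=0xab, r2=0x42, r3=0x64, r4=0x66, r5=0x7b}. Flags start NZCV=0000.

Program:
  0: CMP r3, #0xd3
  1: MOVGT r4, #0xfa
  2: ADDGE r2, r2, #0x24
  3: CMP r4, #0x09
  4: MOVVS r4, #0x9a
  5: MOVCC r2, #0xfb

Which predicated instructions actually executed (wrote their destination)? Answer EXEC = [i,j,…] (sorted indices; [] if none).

EXEC = [1,2]

0: ✓ CMP  NZCV=1001
1: ✓ MOVGT  r4←0xfa
2: ✓ ADDGE  r2←0x66
3: ✓ CMP  NZCV=1010
4: · MOVVS
5: · MOVCC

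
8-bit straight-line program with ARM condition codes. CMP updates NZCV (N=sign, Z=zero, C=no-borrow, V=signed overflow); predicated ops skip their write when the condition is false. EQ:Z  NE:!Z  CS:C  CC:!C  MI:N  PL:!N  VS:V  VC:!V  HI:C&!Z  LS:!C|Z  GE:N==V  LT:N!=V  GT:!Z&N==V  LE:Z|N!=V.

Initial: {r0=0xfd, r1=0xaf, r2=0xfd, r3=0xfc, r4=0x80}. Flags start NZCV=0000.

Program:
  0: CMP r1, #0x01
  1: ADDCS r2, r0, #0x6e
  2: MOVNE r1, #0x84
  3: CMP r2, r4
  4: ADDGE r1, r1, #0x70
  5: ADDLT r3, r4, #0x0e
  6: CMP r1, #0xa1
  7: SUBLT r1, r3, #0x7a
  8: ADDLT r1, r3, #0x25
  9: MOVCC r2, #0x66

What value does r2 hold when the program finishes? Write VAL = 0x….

[0] flags=1010 → (cmp)
[1] flags=1010 CS?T → r2=0x6b
[2] flags=1010 NE?T → r1=0x84
[3] flags=1001 → (cmp)
[4] flags=1001 GE?T → r1=0xf4
[5] flags=1001 LT?F → skip
[6] flags=0010 → (cmp)
[7] flags=0010 LT?F → skip
[8] flags=0010 LT?F → skip
[9] flags=0010 CC?F → skip

VAL = 0x6b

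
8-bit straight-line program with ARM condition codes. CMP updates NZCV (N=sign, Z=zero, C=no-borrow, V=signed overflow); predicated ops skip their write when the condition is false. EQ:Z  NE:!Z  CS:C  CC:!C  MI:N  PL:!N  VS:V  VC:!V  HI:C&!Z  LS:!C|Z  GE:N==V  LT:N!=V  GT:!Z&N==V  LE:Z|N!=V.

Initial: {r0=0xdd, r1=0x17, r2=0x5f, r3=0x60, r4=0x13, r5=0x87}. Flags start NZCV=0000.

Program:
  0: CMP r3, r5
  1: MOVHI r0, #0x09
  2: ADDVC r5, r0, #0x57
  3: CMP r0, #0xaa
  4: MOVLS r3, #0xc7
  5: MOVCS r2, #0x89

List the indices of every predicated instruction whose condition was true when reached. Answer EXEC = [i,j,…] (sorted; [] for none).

0: ✓ CMP  NZCV=1001
1: · MOVHI
2: · ADDVC
3: ✓ CMP  NZCV=0010
4: · MOVLS
5: ✓ MOVCS  r2←0x89

EXEC = [5]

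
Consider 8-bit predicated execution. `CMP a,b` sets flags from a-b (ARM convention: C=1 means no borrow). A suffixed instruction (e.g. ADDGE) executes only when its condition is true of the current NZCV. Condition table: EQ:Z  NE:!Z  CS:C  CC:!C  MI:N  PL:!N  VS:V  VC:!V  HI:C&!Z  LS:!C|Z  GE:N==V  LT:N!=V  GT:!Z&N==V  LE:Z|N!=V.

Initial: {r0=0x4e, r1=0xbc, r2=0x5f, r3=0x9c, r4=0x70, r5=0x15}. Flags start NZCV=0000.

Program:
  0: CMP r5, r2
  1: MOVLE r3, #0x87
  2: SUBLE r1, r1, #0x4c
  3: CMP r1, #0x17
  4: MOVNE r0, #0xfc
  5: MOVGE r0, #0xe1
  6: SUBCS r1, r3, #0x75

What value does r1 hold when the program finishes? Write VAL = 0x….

VAL = 0x12

[0] flags=1000 → (cmp)
[1] flags=1000 LE?T → r3=0x87
[2] flags=1000 LE?T → r1=0x70
[3] flags=0010 → (cmp)
[4] flags=0010 NE?T → r0=0xfc
[5] flags=0010 GE?T → r0=0xe1
[6] flags=0010 CS?T → r1=0x12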